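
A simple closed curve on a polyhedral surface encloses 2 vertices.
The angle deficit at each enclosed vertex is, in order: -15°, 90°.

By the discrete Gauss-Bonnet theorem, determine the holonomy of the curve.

Holonomy = total enclosed curvature = (-15°) + 90° = 75°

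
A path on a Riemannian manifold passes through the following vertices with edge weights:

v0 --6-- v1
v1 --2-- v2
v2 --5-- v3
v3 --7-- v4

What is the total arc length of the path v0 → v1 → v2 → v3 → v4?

Arc length = 6 + 2 + 5 + 7 = 20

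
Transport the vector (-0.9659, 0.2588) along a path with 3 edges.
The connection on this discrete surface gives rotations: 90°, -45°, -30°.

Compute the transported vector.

Total rotation: 90° + (-45°) + (-30°) = 15°. Final vector: (-1, 0)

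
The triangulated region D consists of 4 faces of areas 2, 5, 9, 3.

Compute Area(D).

2 + 5 + 9 + 3 = 19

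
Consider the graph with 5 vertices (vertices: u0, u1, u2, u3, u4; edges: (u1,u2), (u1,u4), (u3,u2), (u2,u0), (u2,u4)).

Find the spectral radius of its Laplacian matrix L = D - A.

Degrees: deg(u0) = 1, deg(u1) = 2, deg(u2) = 4, deg(u3) = 1, deg(u4) = 2.
L = D − A with rows/columns ordered (u0, u1, u2, u3, u4):
  [ 1,  0, -1,  0,  0]
  [ 0,  2, -1,  0, -1]
  [-1, -1,  4, -1, -1]
  [ 0,  0, -1,  1,  0]
  [ 0, -1, -1,  0,  2]
Characteristic polynomial: det(λI − L) = λ(λ − 1)²(λ − 3)(λ − 5).
Roots: λ = 0; (λ − 1) = 0 ⇒ λ = 1 (multiplicity 2); (λ − 3) = 0 ⇒ λ = 3; (λ − 5) = 0 ⇒ λ = 5.
(Check: the roots sum (with multiplicity) to 10, matching trace L = Σdeg = 2·5 = 10.)
Laplacian eigenvalues: [0.0, 1.0, 1.0, 3.0, 5.0]. Largest eigenvalue (spectral radius) = 5.0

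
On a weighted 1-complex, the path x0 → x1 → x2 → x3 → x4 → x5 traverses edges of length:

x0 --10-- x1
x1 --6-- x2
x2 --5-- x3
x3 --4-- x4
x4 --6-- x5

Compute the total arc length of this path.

Arc length = 10 + 6 + 5 + 4 + 6 = 31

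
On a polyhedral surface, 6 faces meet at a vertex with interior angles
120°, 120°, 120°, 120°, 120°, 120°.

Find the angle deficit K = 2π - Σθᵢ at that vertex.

Sum of angles = 720°. K = 360° - 720° = -360° = -2π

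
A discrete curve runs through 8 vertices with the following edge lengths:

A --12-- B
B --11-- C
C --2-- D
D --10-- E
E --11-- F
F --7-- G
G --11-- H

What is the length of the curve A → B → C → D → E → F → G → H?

Arc length = 12 + 11 + 2 + 10 + 11 + 7 + 11 = 64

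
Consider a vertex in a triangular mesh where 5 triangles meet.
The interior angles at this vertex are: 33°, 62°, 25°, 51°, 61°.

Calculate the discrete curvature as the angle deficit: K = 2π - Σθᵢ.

Sum of angles = 232°. K = 360° - 232° = 128° = 32π/45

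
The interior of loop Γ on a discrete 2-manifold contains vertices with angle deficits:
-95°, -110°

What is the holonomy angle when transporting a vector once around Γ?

Holonomy = total enclosed curvature = (-95°) + (-110°) = -205°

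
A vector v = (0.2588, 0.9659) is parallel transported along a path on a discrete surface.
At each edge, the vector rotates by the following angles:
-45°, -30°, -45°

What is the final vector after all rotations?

Total rotation: (-45°) + (-30°) + (-45°) = -120°. Final vector: (0.7071, -0.7071)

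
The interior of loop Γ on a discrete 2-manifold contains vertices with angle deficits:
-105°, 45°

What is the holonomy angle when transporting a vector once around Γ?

Holonomy = total enclosed curvature = (-105°) + 45° = -60°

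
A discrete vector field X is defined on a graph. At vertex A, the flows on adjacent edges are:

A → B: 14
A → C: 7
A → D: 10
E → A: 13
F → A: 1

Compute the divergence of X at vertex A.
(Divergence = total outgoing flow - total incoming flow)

Divergence = sum of outgoing flows = 14 + 7 + 10 + (-13) + (-1) = 17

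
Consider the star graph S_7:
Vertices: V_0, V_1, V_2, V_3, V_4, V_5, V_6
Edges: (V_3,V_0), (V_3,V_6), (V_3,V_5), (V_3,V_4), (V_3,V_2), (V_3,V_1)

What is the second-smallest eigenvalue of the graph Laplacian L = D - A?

The star S_7 is the complete bipartite graph K_{1,6} (one hub of degree 6, 6 leaves of degree 1). The Laplacian spectrum of K_{p,q} is 0, p (multiplicity q−1), q (multiplicity p−1), p+q. With p = 1, q = 6: 0 once, 1 with multiplicity 5, and 7 once. (Check: trace L = sum of degrees = 12 = 5·1 + 7.)
Laplacian eigenvalues: [0.0, 1.0, 1.0, 1.0, 1.0, 1.0, 7.0]. Algebraic connectivity (smallest non-zero eigenvalue) = 1.0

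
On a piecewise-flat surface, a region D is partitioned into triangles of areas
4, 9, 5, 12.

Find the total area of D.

4 + 9 + 5 + 12 = 30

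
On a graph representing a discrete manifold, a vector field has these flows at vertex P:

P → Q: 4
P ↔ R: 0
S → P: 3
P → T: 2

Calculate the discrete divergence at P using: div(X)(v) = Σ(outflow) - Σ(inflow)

Divergence = sum of outgoing flows = 4 + 0 + (-3) + 2 = 3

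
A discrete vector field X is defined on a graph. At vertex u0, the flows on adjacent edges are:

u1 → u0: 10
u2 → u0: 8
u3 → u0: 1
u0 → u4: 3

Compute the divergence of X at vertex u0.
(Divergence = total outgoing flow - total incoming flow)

Divergence = sum of outgoing flows = (-10) + (-8) + (-1) + 3 = -16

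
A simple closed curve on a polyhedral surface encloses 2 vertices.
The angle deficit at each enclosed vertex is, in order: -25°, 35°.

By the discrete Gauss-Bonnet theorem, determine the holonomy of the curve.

Holonomy = total enclosed curvature = (-25°) + 35° = 10°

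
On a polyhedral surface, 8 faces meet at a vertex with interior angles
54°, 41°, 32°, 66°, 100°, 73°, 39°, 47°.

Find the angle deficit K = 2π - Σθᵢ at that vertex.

Sum of angles = 452°. K = 360° - 452° = -92° = -23π/45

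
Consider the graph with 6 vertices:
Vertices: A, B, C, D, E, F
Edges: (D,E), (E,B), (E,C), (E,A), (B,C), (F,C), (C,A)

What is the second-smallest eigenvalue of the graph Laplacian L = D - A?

Degrees: deg(A) = 2, deg(B) = 2, deg(C) = 4, deg(D) = 1, deg(E) = 4, deg(F) = 1.
L = D − A with rows/columns ordered (A, B, C, D, E, F):
  [ 2,  0, -1,  0, -1,  0]
  [ 0,  2, -1,  0, -1,  0]
  [-1, -1,  4,  0, -1, -1]
  [ 0,  0,  0,  1, -1,  0]
  [-1, -1, -1, -1,  4,  0]
  [ 0,  0, -1,  0,  0,  1]
Characteristic polynomial: det(λI − L) = λ(λ² − 6λ + 4)(λ² − 6λ + 6)(λ − 2).
Roots: λ = 0; (λ² − 6λ + 4) = 0 ⇒ λ = 3 ± √5 ≈ 0.7639, 5.2361; (λ² − 6λ + 6) = 0 ⇒ λ = 3 ± √3 ≈ 1.2679, 4.7321; (λ − 2) = 0 ⇒ λ = 2.
(Check: the roots sum (with multiplicity) to 14, matching trace L = Σdeg = 2·7 = 14.)
Laplacian eigenvalues: [0.0, 0.7639, 1.2679, 2.0, 4.7321, 5.2361]. Algebraic connectivity (smallest non-zero eigenvalue) = 0.7639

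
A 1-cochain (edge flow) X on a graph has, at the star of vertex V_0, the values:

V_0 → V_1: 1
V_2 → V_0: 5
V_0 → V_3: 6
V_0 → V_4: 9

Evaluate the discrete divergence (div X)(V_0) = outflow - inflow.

Divergence = sum of outgoing flows = 1 + (-5) + 6 + 9 = 11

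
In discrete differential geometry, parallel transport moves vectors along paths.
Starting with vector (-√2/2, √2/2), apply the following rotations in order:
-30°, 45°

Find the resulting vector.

Total rotation: (-30°) + 45° = 15°. Final vector: (-0.8660, 0.5000)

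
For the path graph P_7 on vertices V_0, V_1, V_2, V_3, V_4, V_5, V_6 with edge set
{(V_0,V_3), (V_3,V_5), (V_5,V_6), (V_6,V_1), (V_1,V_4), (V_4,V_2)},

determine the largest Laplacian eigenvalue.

The path graph P_n has Laplacian eigenvalues λ_k = 2 − 2cos(kπ/n), k = 0, 1, …, n−1. Here n = 7:
k=0: 2 − 2cos(0) = 0.0; k=1: 2 − 2cos(π/7) = 0.1981; k=2: 2 − 2cos(2π/7) = 0.753; k=3: 2 − 2cos(3π/7) = 1.555; k=4: 2 − 2cos(4π/7) = 2.445; k=5: 2 − 2cos(5π/7) = 3.247; k=6: 2 − 2cos(6π/7) = 3.8019.
Laplacian eigenvalues: [0.0, 0.1981, 0.753, 1.555, 2.445, 3.247, 3.8019]. Largest eigenvalue (spectral radius) = 3.8019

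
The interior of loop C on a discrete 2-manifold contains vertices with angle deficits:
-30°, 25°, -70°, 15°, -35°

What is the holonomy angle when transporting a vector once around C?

Holonomy = total enclosed curvature = (-30°) + 25° + (-70°) + 15° + (-35°) = -95°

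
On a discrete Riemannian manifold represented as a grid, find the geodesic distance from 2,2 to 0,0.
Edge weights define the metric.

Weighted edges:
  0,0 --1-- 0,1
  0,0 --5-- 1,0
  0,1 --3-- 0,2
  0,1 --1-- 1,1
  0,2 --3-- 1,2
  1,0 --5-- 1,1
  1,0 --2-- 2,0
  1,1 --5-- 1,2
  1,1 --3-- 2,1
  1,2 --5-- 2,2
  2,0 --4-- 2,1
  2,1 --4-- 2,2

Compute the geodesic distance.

Shortest path: 2,2 → 2,1 → 1,1 → 0,1 → 0,0, total weight = 9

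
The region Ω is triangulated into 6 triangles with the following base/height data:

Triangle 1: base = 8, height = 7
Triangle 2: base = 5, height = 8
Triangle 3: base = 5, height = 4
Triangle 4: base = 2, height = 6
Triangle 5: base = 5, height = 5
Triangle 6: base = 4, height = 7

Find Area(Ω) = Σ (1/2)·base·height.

(1/2)×8×7 + (1/2)×5×8 + (1/2)×5×4 + (1/2)×2×6 + (1/2)×5×5 + (1/2)×4×7 = 90.5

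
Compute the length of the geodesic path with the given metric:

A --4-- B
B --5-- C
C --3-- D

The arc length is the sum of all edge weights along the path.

Arc length = 4 + 5 + 3 = 12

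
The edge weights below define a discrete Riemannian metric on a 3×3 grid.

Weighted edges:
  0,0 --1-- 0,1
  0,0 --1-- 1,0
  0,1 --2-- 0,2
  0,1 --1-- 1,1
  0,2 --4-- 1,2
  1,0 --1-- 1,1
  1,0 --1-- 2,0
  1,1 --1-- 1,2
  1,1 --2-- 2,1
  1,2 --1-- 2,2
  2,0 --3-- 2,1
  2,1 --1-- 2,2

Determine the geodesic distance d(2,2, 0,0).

Shortest path: 2,2 → 1,2 → 1,1 → 0,1 → 0,0, total weight = 4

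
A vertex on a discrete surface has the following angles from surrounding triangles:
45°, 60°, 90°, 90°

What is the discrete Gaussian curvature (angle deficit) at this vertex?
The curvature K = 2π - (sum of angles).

Sum of angles = 285°. K = 360° - 285° = 75° = 5π/12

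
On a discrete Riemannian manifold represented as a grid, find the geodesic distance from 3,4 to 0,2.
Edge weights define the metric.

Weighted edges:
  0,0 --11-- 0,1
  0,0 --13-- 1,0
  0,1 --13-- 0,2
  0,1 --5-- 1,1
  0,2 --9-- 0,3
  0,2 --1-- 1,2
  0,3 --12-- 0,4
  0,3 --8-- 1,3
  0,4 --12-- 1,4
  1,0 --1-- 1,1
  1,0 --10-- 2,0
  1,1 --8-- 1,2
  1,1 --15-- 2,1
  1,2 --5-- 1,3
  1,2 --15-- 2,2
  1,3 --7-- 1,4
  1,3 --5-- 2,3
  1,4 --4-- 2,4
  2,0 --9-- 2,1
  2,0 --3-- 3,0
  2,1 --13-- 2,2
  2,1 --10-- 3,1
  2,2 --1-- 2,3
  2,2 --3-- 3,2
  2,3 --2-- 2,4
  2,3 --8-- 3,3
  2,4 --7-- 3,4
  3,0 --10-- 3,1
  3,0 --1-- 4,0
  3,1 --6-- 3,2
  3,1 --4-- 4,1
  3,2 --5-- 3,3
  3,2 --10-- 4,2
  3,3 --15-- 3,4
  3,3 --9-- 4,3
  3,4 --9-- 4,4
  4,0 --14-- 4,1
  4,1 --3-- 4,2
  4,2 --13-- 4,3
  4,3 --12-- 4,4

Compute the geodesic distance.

Shortest path: 3,4 → 2,4 → 2,3 → 1,3 → 1,2 → 0,2, total weight = 20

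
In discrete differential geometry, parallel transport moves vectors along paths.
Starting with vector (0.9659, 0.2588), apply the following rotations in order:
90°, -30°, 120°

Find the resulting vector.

Total rotation: 90° + (-30°) + 120° = 180°. Final vector: (-0.9659, -0.2588)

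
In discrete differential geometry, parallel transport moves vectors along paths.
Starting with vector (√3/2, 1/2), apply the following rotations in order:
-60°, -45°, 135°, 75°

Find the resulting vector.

Total rotation: (-60°) + (-45°) + 135° + 75° = 105°. Final vector: (-0.7071, 0.7071)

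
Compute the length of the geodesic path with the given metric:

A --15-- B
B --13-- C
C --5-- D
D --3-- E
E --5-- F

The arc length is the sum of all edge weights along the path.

Arc length = 15 + 13 + 5 + 3 + 5 = 41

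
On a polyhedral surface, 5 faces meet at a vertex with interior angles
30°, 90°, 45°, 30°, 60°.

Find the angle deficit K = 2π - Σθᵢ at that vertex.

Sum of angles = 255°. K = 360° - 255° = 105° = 7π/12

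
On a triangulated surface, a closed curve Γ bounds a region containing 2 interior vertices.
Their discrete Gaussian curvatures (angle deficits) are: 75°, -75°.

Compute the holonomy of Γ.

Holonomy = total enclosed curvature = 75° + (-75°) = 0°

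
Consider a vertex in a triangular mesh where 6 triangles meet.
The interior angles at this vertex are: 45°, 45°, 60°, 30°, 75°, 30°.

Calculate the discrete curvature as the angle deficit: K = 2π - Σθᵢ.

Sum of angles = 285°. K = 360° - 285° = 75° = 5π/12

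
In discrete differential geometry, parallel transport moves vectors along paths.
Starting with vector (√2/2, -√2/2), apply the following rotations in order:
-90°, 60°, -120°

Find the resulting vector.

Total rotation: (-90°) + 60° + (-120°) = -150°. Final vector: (-0.9659, 0.2588)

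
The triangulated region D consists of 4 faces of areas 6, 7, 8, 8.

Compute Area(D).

6 + 7 + 8 + 8 = 29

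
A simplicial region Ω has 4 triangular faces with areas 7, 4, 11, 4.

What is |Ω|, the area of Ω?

7 + 4 + 11 + 4 = 26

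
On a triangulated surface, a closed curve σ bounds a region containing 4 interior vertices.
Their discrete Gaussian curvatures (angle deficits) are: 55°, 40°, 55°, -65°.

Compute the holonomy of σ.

Holonomy = total enclosed curvature = 55° + 40° + 55° + (-65°) = 85°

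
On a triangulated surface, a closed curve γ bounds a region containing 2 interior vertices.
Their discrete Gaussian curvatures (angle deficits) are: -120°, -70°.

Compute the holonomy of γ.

Holonomy = total enclosed curvature = (-120°) + (-70°) = -190°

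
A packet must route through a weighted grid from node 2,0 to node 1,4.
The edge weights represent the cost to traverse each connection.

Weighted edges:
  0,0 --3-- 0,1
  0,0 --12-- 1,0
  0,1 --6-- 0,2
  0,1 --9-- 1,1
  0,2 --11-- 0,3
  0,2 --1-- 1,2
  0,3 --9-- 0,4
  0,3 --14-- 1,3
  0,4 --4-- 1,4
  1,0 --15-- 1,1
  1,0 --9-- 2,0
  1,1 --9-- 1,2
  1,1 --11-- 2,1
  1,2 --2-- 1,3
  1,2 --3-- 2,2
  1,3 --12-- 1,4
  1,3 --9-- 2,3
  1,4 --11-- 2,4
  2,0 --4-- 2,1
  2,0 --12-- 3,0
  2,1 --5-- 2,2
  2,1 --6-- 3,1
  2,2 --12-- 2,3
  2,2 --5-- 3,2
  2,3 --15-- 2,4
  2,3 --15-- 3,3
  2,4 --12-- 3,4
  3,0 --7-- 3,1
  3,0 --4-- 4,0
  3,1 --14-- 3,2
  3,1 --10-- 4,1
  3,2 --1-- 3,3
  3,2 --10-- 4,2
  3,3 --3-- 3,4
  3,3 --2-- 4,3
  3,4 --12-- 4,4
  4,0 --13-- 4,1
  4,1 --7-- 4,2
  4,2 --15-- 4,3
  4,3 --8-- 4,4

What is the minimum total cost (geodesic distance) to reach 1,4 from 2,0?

Shortest path: 2,0 → 2,1 → 2,2 → 1,2 → 1,3 → 1,4, total weight = 26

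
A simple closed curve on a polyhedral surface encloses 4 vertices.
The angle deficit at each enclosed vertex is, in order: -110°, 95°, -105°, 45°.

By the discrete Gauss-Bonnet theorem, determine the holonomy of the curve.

Holonomy = total enclosed curvature = (-110°) + 95° + (-105°) + 45° = -75°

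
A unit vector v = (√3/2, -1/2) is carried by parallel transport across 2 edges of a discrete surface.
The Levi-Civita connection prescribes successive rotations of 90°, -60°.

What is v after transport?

Total rotation: 90° + (-60°) = 30°. Final vector: (1, 0)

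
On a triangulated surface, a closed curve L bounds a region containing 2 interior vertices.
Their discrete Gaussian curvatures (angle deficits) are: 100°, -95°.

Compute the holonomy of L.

Holonomy = total enclosed curvature = 100° + (-95°) = 5°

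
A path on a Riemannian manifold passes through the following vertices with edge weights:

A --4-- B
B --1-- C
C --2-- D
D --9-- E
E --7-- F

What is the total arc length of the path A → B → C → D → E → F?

Arc length = 4 + 1 + 2 + 9 + 7 = 23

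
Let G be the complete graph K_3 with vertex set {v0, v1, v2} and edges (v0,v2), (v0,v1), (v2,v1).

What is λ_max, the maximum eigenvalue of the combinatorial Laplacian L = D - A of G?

For the complete graph K_n, L = nI − J (J = all-ones matrix). J has eigenvalues n (once, eigenvector 𝟙) and 0 (multiplicity n−1), so L has eigenvalues 0 (once) and n (multiplicity n−1). Here n = 3: eigenvalue 0 once and 3 with multiplicity 2.
Laplacian eigenvalues: [0.0, 3.0, 3.0]. Largest eigenvalue (spectral radius) = 3.0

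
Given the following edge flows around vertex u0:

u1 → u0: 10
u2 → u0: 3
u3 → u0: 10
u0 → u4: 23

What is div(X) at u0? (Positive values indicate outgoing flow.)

Divergence = sum of outgoing flows = (-10) + (-3) + (-10) + 23 = 0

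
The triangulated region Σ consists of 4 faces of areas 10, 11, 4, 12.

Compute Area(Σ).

10 + 11 + 4 + 12 = 37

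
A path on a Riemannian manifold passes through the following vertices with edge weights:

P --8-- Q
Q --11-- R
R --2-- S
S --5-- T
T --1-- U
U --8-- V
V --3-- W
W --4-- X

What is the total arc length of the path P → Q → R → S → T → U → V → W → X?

Arc length = 8 + 11 + 2 + 5 + 1 + 8 + 3 + 4 = 42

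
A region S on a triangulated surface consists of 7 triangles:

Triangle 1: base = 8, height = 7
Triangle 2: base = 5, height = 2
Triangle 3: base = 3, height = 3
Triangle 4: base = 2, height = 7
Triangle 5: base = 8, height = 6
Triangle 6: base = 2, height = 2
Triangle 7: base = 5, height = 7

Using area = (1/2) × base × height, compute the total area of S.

(1/2)×8×7 + (1/2)×5×2 + (1/2)×3×3 + (1/2)×2×7 + (1/2)×8×6 + (1/2)×2×2 + (1/2)×5×7 = 88.0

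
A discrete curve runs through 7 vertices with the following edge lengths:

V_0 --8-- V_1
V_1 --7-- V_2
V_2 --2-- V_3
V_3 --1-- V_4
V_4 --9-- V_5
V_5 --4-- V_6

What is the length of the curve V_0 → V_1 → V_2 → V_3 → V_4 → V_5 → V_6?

Arc length = 8 + 7 + 2 + 1 + 9 + 4 = 31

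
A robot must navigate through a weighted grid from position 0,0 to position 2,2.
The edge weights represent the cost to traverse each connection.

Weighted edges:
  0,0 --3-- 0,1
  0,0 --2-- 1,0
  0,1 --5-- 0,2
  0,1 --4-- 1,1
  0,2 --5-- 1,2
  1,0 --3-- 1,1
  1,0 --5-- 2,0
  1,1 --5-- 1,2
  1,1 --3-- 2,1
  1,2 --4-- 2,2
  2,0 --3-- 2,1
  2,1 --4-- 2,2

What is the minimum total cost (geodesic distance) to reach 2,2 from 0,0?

Shortest path: 0,0 → 1,0 → 1,1 → 2,1 → 2,2, total weight = 12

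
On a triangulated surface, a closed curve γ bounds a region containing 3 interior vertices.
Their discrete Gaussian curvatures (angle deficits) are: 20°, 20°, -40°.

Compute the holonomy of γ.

Holonomy = total enclosed curvature = 20° + 20° + (-40°) = 0°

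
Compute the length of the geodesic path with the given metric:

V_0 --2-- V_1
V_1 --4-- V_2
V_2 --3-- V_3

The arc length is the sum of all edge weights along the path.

Arc length = 2 + 4 + 3 = 9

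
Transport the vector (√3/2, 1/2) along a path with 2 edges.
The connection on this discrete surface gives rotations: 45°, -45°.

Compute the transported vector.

Total rotation: 45° + (-45°) = 0°. Final vector: (0.8660, 0.5000)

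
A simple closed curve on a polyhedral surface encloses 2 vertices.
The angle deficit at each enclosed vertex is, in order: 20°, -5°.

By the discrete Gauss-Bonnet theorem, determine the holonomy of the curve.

Holonomy = total enclosed curvature = 20° + (-5°) = 15°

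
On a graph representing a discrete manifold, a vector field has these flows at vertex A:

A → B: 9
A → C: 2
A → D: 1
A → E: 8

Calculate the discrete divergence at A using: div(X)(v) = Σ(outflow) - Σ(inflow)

Divergence = sum of outgoing flows = 9 + 2 + 1 + 8 = 20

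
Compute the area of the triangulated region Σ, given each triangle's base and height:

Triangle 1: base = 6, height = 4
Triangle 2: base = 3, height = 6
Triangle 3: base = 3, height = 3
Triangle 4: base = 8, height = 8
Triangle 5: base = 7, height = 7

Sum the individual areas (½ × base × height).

(1/2)×6×4 + (1/2)×3×6 + (1/2)×3×3 + (1/2)×8×8 + (1/2)×7×7 = 82.0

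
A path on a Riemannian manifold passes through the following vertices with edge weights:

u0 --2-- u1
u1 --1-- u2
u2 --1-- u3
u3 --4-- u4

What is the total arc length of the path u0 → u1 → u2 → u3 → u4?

Arc length = 2 + 1 + 1 + 4 = 8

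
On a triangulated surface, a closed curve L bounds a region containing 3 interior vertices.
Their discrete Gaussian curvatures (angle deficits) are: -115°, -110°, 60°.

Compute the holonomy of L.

Holonomy = total enclosed curvature = (-115°) + (-110°) + 60° = -165°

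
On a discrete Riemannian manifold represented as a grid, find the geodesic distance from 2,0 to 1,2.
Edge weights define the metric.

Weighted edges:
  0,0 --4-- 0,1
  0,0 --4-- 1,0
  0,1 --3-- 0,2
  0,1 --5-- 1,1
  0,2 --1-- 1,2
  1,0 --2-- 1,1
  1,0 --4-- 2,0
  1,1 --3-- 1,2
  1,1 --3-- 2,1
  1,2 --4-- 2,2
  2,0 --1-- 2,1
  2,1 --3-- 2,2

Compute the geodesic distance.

Shortest path: 2,0 → 2,1 → 1,1 → 1,2, total weight = 7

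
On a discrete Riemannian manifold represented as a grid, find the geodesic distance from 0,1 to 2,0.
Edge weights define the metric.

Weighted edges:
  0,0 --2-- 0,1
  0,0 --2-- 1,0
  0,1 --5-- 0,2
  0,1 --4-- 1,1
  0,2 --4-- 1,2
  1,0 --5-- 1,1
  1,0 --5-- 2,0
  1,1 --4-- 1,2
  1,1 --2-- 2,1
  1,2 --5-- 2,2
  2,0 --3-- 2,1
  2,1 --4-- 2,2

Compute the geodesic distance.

Shortest path: 0,1 → 0,0 → 1,0 → 2,0, total weight = 9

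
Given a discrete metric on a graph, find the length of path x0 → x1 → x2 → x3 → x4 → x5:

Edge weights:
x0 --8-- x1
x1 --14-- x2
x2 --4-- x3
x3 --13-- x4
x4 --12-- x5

Arc length = 8 + 14 + 4 + 13 + 12 = 51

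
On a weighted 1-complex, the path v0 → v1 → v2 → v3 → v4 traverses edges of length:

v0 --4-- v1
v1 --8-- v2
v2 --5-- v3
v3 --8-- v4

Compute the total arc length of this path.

Arc length = 4 + 8 + 5 + 8 = 25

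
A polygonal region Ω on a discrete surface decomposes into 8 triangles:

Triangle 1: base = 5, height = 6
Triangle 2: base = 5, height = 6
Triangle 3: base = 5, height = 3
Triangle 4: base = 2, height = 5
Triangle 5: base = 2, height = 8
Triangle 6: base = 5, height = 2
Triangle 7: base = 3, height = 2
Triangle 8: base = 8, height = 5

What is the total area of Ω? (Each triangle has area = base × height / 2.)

(1/2)×5×6 + (1/2)×5×6 + (1/2)×5×3 + (1/2)×2×5 + (1/2)×2×8 + (1/2)×5×2 + (1/2)×3×2 + (1/2)×8×5 = 78.5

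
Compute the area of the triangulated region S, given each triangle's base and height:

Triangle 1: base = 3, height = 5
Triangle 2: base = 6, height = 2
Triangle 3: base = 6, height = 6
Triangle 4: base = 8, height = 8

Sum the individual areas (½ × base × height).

(1/2)×3×5 + (1/2)×6×2 + (1/2)×6×6 + (1/2)×8×8 = 63.5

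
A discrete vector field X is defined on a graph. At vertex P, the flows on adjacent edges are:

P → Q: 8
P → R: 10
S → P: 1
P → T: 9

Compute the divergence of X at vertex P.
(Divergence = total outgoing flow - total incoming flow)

Divergence = sum of outgoing flows = 8 + 10 + (-1) + 9 = 26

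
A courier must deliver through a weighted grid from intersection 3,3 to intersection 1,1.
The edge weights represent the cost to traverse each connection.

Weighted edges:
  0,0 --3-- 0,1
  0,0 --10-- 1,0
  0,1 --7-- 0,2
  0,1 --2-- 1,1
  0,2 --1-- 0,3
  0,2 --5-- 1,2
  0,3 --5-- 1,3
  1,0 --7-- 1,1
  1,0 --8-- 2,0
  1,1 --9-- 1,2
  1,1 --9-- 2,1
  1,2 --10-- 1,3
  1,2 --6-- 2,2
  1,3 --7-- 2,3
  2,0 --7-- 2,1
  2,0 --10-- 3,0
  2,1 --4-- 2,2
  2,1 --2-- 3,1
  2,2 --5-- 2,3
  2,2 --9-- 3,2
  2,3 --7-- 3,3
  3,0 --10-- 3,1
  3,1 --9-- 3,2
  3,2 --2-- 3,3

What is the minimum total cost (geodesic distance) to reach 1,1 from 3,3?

Shortest path: 3,3 → 3,2 → 3,1 → 2,1 → 1,1, total weight = 22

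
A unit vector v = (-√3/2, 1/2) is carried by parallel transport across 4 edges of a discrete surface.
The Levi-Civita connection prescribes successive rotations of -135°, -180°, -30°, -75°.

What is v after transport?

Total rotation: (-135°) + (-180°) + (-30°) + (-75°) = -420° ≡ -60° (mod 360°). Final vector: (0, 1)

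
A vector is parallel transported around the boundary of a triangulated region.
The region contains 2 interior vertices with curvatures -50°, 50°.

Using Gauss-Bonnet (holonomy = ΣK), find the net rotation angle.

Holonomy = total enclosed curvature = (-50°) + 50° = 0°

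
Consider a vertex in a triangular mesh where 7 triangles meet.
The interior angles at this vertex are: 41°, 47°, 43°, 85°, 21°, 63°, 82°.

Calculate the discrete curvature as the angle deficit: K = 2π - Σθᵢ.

Sum of angles = 382°. K = 360° - 382° = -22° = -11π/90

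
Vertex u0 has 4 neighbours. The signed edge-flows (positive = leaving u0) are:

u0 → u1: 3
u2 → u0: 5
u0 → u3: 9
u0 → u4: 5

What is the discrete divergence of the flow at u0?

Divergence = sum of outgoing flows = 3 + (-5) + 9 + 5 = 12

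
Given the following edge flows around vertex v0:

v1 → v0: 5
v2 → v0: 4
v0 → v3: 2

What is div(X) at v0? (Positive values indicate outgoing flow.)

Divergence = sum of outgoing flows = (-5) + (-4) + 2 = -7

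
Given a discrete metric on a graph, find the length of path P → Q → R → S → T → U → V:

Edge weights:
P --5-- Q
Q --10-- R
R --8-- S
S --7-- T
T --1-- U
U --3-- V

Arc length = 5 + 10 + 8 + 7 + 1 + 3 = 34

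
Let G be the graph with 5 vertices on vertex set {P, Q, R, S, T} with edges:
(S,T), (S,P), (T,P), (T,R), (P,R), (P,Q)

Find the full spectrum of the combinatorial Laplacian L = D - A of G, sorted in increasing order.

Degrees: deg(P) = 4, deg(Q) = 1, deg(R) = 2, deg(S) = 2, deg(T) = 3.
L = D − A with rows/columns ordered (P, Q, R, S, T):
  [ 4, -1, -1, -1, -1]
  [-1,  1,  0,  0,  0]
  [-1,  0,  2,  0, -1]
  [-1,  0,  0,  2, -1]
  [-1,  0, -1, -1,  3]
Characteristic polynomial: det(λI − L) = λ(λ − 1)(λ − 2)(λ − 4)(λ − 5).
Roots: λ = 0; (λ − 1) = 0 ⇒ λ = 1; (λ − 2) = 0 ⇒ λ = 2; (λ − 4) = 0 ⇒ λ = 4; (λ − 5) = 0 ⇒ λ = 5.
(Check: the roots sum (with multiplicity) to 12, matching trace L = Σdeg = 2·6 = 12.)
Laplacian eigenvalues (increasing order): [0.0, 1.0, 2.0, 4.0, 5.0]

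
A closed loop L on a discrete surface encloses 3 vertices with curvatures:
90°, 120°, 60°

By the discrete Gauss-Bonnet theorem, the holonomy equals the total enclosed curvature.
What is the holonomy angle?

Holonomy = total enclosed curvature = 90° + 120° + 60° = 270°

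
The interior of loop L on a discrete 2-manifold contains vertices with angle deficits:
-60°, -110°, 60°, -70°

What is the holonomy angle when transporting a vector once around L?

Holonomy = total enclosed curvature = (-60°) + (-110°) + 60° + (-70°) = -180°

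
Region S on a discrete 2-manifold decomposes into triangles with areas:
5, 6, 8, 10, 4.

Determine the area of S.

5 + 6 + 8 + 10 + 4 = 33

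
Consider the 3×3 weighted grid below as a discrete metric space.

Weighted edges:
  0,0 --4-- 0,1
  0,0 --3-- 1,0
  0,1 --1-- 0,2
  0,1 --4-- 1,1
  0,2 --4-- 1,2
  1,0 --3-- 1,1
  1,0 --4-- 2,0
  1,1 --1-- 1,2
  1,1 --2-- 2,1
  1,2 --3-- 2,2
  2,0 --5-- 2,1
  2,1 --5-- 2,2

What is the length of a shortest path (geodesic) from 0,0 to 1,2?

Shortest path: 0,0 → 1,0 → 1,1 → 1,2, total weight = 7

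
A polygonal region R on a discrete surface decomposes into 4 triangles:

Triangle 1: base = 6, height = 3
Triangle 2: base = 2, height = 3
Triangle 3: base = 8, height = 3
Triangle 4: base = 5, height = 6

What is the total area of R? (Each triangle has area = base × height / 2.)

(1/2)×6×3 + (1/2)×2×3 + (1/2)×8×3 + (1/2)×5×6 = 39.0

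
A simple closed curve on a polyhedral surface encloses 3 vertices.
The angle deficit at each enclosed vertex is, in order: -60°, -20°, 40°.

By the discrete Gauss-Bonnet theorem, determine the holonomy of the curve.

Holonomy = total enclosed curvature = (-60°) + (-20°) + 40° = -40°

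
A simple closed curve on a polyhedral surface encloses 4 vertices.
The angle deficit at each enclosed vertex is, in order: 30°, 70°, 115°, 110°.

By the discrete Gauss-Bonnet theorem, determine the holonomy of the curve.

Holonomy = total enclosed curvature = 30° + 70° + 115° + 110° = 325°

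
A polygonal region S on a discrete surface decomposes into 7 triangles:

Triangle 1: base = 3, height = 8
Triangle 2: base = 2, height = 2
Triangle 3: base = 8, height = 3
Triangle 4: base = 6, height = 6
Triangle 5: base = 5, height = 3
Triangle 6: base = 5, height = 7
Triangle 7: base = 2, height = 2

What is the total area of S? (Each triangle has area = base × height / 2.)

(1/2)×3×8 + (1/2)×2×2 + (1/2)×8×3 + (1/2)×6×6 + (1/2)×5×3 + (1/2)×5×7 + (1/2)×2×2 = 71.0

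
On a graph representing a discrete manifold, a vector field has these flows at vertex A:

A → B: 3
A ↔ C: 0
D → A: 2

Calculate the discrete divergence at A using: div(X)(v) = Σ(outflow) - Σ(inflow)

Divergence = sum of outgoing flows = 3 + 0 + (-2) = 1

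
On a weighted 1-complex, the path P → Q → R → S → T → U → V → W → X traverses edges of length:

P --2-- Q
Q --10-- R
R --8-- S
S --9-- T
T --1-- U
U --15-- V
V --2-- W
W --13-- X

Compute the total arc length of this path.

Arc length = 2 + 10 + 8 + 9 + 1 + 15 + 2 + 13 = 60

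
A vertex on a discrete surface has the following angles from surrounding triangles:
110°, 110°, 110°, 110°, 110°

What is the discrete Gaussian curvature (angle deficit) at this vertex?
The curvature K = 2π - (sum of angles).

Sum of angles = 550°. K = 360° - 550° = -190° = -19π/18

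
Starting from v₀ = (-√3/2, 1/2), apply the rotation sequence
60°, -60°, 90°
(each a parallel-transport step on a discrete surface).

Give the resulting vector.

Total rotation: 60° + (-60°) + 90° = 90°. Final vector: (-0.5000, -0.8660)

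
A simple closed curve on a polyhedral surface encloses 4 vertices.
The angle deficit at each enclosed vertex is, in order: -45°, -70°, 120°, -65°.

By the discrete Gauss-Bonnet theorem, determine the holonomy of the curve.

Holonomy = total enclosed curvature = (-45°) + (-70°) + 120° + (-65°) = -60°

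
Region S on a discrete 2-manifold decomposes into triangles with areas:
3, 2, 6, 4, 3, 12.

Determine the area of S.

3 + 2 + 6 + 4 + 3 + 12 = 30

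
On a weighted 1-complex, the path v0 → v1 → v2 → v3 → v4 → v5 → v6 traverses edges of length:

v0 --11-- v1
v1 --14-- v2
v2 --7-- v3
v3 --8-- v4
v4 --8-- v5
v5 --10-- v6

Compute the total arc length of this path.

Arc length = 11 + 14 + 7 + 8 + 8 + 10 = 58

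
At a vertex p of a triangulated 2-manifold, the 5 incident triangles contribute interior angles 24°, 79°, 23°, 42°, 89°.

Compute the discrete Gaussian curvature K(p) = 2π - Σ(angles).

Sum of angles = 257°. K = 360° - 257° = 103° = 103π/180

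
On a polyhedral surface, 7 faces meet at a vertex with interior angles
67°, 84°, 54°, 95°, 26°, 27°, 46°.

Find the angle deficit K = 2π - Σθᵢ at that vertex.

Sum of angles = 399°. K = 360° - 399° = -39° = -13π/60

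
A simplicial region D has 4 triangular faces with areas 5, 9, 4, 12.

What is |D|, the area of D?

5 + 9 + 4 + 12 = 30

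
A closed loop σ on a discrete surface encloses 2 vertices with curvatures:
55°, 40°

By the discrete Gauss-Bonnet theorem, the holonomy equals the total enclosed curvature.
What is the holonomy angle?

Holonomy = total enclosed curvature = 55° + 40° = 95°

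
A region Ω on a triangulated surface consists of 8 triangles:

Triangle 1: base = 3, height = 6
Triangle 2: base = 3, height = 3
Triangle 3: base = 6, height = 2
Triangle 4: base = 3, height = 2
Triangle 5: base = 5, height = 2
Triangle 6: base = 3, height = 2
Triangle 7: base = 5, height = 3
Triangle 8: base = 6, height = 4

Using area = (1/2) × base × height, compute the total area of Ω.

(1/2)×3×6 + (1/2)×3×3 + (1/2)×6×2 + (1/2)×3×2 + (1/2)×5×2 + (1/2)×3×2 + (1/2)×5×3 + (1/2)×6×4 = 50.0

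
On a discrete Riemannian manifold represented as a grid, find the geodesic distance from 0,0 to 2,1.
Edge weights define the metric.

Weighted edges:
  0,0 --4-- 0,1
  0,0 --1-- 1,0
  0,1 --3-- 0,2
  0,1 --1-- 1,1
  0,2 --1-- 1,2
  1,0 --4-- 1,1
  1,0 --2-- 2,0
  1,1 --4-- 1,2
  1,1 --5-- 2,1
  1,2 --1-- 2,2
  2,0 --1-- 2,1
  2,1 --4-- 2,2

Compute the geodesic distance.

Shortest path: 0,0 → 1,0 → 2,0 → 2,1, total weight = 4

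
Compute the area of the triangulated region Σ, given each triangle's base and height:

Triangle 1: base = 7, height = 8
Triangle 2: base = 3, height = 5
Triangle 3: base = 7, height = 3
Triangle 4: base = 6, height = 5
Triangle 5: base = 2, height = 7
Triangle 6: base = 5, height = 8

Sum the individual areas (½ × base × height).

(1/2)×7×8 + (1/2)×3×5 + (1/2)×7×3 + (1/2)×6×5 + (1/2)×2×7 + (1/2)×5×8 = 88.0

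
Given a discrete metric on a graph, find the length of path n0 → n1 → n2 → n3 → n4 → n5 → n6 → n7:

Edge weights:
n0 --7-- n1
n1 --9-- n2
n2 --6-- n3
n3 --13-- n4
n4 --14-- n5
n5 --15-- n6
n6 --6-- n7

Arc length = 7 + 9 + 6 + 13 + 14 + 15 + 6 = 70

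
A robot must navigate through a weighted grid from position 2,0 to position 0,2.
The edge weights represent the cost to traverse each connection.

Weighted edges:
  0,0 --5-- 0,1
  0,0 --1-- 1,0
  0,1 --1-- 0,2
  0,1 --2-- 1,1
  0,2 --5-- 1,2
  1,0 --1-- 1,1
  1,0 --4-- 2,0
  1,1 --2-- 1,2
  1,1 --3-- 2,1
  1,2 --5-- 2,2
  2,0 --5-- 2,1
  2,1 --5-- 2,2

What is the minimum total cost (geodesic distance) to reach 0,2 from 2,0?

Shortest path: 2,0 → 1,0 → 1,1 → 0,1 → 0,2, total weight = 8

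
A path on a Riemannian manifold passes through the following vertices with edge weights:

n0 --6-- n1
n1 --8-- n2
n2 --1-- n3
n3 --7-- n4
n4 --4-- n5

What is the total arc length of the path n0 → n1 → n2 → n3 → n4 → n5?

Arc length = 6 + 8 + 1 + 7 + 4 = 26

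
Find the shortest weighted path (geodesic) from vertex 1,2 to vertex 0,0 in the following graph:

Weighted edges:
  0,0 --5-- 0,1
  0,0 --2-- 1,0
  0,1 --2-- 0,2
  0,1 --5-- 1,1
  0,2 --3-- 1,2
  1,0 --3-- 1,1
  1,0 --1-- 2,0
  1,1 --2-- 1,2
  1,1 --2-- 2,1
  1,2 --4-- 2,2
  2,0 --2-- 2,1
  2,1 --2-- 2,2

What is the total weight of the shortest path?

Shortest path: 1,2 → 1,1 → 1,0 → 0,0, total weight = 7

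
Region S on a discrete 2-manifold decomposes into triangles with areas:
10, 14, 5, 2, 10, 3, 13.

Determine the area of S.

10 + 14 + 5 + 2 + 10 + 3 + 13 = 57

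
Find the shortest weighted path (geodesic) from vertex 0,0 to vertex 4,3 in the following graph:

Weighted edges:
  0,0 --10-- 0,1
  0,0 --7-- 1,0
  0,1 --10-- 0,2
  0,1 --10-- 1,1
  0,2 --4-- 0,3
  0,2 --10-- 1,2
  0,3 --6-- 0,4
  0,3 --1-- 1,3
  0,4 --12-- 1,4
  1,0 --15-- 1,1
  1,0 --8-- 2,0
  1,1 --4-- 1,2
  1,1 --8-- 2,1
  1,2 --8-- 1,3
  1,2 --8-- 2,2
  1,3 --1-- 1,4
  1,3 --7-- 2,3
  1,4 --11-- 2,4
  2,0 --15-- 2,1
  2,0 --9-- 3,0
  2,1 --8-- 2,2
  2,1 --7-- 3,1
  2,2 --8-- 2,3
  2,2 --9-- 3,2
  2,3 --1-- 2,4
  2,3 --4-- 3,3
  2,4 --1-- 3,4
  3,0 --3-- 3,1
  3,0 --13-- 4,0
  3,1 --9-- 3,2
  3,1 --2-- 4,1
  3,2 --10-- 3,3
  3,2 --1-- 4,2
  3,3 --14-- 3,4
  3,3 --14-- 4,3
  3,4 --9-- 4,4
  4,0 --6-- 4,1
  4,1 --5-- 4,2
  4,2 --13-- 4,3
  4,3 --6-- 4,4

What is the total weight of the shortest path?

Shortest path: 0,0 → 1,0 → 2,0 → 3,0 → 3,1 → 4,1 → 4,2 → 4,3, total weight = 47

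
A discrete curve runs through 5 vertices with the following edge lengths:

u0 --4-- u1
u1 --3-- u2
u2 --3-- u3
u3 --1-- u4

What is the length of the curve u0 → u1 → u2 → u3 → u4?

Arc length = 4 + 3 + 3 + 1 = 11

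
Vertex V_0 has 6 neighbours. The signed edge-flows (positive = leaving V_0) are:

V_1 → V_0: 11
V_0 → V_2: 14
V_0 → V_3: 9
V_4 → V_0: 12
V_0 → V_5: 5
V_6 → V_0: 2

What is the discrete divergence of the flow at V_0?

Divergence = sum of outgoing flows = (-11) + 14 + 9 + (-12) + 5 + (-2) = 3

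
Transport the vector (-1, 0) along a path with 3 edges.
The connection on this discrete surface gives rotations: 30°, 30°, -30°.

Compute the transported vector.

Total rotation: 30° + 30° + (-30°) = 30°. Final vector: (-0.8660, -0.5000)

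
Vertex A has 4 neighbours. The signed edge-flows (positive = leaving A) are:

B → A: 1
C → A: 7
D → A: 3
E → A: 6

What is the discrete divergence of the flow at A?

Divergence = sum of outgoing flows = (-1) + (-7) + (-3) + (-6) = -17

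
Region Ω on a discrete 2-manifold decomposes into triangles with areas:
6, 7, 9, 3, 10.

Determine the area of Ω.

6 + 7 + 9 + 3 + 10 = 35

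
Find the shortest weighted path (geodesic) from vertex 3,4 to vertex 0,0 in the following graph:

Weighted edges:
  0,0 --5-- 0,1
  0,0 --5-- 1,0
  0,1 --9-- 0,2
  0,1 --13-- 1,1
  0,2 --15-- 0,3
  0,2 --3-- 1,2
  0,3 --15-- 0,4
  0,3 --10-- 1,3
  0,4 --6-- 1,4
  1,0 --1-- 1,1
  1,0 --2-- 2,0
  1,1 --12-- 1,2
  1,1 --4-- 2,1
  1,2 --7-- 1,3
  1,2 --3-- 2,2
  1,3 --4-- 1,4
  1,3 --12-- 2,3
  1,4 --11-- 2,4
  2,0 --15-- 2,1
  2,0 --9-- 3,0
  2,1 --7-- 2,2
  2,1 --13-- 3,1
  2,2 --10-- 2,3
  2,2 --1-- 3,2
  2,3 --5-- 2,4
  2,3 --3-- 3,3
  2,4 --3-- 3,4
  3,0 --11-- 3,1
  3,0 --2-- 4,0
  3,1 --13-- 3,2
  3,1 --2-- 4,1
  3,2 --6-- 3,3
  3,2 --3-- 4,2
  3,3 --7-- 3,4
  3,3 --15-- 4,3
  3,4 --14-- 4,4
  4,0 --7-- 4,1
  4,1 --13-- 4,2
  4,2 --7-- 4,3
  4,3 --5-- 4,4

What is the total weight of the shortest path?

Shortest path: 3,4 → 3,3 → 3,2 → 2,2 → 2,1 → 1,1 → 1,0 → 0,0, total weight = 31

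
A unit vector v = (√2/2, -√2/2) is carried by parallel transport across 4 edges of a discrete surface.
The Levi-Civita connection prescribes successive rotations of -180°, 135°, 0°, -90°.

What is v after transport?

Total rotation: (-180°) + 135° + 0° + (-90°) = -135°. Final vector: (-1, 0)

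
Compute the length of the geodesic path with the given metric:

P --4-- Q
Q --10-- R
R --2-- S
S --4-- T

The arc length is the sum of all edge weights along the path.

Arc length = 4 + 10 + 2 + 4 = 20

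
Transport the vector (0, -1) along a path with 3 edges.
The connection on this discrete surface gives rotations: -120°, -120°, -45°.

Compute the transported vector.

Total rotation: (-120°) + (-120°) + (-45°) = -285° ≡ 75° (mod 360°). Final vector: (0.9659, -0.2588)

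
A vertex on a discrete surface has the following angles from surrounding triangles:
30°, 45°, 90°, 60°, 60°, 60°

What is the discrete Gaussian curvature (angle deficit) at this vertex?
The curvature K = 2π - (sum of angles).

Sum of angles = 345°. K = 360° - 345° = 15° = π/12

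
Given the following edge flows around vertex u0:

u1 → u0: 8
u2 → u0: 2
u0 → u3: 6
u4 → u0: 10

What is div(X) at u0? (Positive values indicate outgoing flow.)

Divergence = sum of outgoing flows = (-8) + (-2) + 6 + (-10) = -14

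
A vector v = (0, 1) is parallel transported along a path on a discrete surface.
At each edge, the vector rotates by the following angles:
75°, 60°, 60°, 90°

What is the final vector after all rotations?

Total rotation: 75° + 60° + 60° + 90° = 285° ≡ -75° (mod 360°). Final vector: (0.9659, 0.2588)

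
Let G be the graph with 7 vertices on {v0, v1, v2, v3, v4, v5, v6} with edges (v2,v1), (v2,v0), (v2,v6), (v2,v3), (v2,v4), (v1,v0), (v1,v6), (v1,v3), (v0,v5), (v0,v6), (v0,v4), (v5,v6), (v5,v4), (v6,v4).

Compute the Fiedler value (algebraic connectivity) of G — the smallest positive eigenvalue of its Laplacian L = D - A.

Degrees: deg(v0) = 5, deg(v1) = 4, deg(v2) = 5, deg(v3) = 2, deg(v4) = 4, deg(v5) = 3, deg(v6) = 5.
L = D − A with rows/columns ordered (v0, v1, v2, v3, v4, v5, v6):
  [ 5, -1, -1,  0, -1, -1, -1]
  [-1,  4, -1, -1,  0,  0, -1]
  [-1, -1,  5, -1, -1,  0, -1]
  [ 0, -1, -1,  2,  0,  0,  0]
  [-1,  0, -1,  0,  4, -1, -1]
  [-1,  0,  0,  0, -1,  3, -1]
  [-1, -1, -1,  0, -1, -1,  5]
Characteristic polynomial: det(λI − L) = λ(λ² − 6λ + 7)(λ² − 10λ + 23)(λ − 6)².
Roots: λ = 0; (λ² − 6λ + 7) = 0 ⇒ λ = 3 ± √2 ≈ 1.5858, 4.4142; (λ² − 10λ + 23) = 0 ⇒ λ = 5 ± √2 ≈ 3.5858, 6.4142; (λ − 6) = 0 ⇒ λ = 6 (multiplicity 2).
(Check: the roots sum (with multiplicity) to 28, matching trace L = Σdeg = 2·14 = 28.)
Laplacian eigenvalues: [0.0, 1.5858, 3.5858, 4.4142, 6.0, 6.0, 6.4142]. Algebraic connectivity (smallest non-zero eigenvalue) = 1.5858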